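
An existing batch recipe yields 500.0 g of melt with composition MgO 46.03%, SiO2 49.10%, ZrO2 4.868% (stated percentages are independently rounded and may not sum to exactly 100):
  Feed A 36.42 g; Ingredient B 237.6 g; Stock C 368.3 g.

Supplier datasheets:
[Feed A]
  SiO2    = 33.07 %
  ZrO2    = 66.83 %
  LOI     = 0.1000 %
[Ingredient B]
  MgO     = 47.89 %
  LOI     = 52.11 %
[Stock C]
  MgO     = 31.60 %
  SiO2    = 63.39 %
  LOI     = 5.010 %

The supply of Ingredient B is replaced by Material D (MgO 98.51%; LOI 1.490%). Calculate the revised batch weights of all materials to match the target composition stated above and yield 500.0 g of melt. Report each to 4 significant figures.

Revised batch per 500.0 g melt:
  Feed A: 36.42 g
  Material D: 115.5 g
  Stock C: 368.3 g
Total batch = 520.2 g; LOI loss = 20.21 g

Working values appear rounded to 4 significant figures within the worked lines. Each numeric step maintains full precision from first step to last; exactly one rounding goes into each reported value; the derived quantities are re-derived in exact precision (the yield, three oxide percentages, net glass mass, the totals, ignition loss) from the batch weights per 500.0 g of glass as set out in either problem or answer.
Target masses of each oxide per 500.0 g melt:
  MgO: 46.03% × 500.0 = 230.2 g
  SiO2: 49.10% × 500.0 = 245.5 g
  ZrO2: 4.868% × 500.0 = 24.34 g
Oxide-by-oxide audit applying the batch weights above, per the basis as stated (sum by sum, the targets are met within answer rounding):
  MgO: 115.5·0.9851 + 368.3·0.3160 = 230.2 g (target 230.2 g)
  SiO2: 36.42·0.3307 + 368.3·0.6339 = 245.5 g (target 245.5 g)
  ZrO2: 36.42·0.6683 = 24.34 g (target 24.34 g)
Glass-mass sanity pass: the batch minus its LOI: 500.0 g (oxide target masses add up to 500.0 g; the stated basis being 500.0 g — a pure rounding effect).
Summing the batch: Σ batch = 520.2 g; loss to ignition Σ batch·LOI = 20.21 g; yield, glass over the total, = 96.12%.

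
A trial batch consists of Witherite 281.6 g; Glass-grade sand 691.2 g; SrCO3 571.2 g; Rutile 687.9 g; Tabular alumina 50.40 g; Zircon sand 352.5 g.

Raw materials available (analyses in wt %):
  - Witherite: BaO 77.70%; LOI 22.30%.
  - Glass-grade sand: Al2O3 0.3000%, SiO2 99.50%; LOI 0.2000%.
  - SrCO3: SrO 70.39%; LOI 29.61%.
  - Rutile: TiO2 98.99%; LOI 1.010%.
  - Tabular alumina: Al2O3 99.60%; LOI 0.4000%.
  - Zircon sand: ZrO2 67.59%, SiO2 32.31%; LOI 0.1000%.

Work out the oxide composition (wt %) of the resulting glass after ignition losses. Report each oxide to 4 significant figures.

All internal work carries full float precision through every step. Working values are shown, rounded to four significant digits, when written out; each reported number takes just one rounding; derived quantities, which include yield, glass mass, the totals, the six compositions, ignition loss, are rebuilt at exact precision, as they appear in the problem or the answer, from the batch weights per 2394 g of glass.
Mass of each oxide from the mix:
  ZrO2: 352.5·0.6759 = 238.3 g
  BaO: 281.6·0.7770 = 218.8 g
  Al2O3: 691.2·0.003000 + 50.40·0.9960 = 52.27 g
  SrO: 571.2·0.7039 = 402.1 g
  TiO2: 687.9·0.9899 = 681.0 g
  SiO2: 691.2·0.9950 + 352.5·0.3231 = 801.6 g
LOI: 281.6·0.2230 + 691.2·0.002000 + 571.2·0.2961 + 687.9·0.01010 + 50.40·0.004000 + 352.5·0.001000 = 240.8 g
Glass = total batch minus LOI = 2635 − 240.8 = 2394 g (= Σ oxide masses)
percent share: oxide ÷ glass, ×100

Glass mass = 2394 g (batch 2635 − LOI 240.8).
Composition: ZrO2 9.952%, BaO 9.140%, Al2O3 2.183%, SrO 16.79%, TiO2 28.44%, SiO2 33.49%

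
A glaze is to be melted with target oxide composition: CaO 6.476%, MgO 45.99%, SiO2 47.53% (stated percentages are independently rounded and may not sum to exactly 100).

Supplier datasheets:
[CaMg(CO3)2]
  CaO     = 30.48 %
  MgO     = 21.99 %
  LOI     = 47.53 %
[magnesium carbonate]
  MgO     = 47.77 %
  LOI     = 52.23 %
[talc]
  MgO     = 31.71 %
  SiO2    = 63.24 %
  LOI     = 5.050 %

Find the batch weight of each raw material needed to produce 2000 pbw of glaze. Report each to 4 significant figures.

The intermediate values appear rounded to four significant digits at each printed step — every computation keeps full precision from first step to last; every reported number is rounded just once; the derived quantities are computed using the weight values on 2000 pbw of glass at full float precision (ignition loss, the yield, the totals, net glass mass, three oxide percentages) exactly as shown in problem or answer.
Oxide-by-oxide targets in 2000 pbw glaze:
  CaO: 6.476% × 2000 = 129.5 pbw
  MgO: 45.99% × 2000 = 919.8 pbw
  SiO2: 47.53% × 2000 = 950.6 pbw
Verifying the oxide balance with the batch weights as given, for the quoted basis mass (each sum matches its target mass modulo rounding of the values):
  CaO: 424.9·0.3048 = 129.5 pbw (target 129.5 pbw)
  MgO: 424.9·0.2199 + 732.1·0.4777 + 1503·0.3171 = 919.8 pbw (target 919.8 pbw)
  SiO2: 1503·0.6324 = 950.5 pbw (target 950.6 pbw)
Auditing the glass mass value: total charge less LOI = 2000 pbw (summing oxide targets gives 2000 pbw; stated basis 2000 pbw — gaps are rounding artifacts).
Summing the batch: Σ batch = 2660 pbw; ignition loss, Σ(batch × LOI) = 660.2 pbw; yield: glass divided by total = 75.18%.

Batch per 2000 pbw glaze:
  CaMg(CO3)2: 424.9 pbw
  magnesium carbonate: 732.1 pbw
  talc: 1503 pbw
Total batch = 2660 pbw; LOI loss = 660.2 pbw; yield = 75.18%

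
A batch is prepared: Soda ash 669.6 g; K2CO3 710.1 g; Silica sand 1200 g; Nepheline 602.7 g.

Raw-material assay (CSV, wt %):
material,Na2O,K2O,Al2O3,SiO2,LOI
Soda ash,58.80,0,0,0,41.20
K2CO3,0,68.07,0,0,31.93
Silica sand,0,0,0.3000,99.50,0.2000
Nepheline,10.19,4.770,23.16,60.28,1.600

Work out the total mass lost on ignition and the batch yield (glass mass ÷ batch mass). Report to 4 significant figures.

LOI loss = 514.7 g; glass = 2668 g; yield = 83.83%

Working values appear, rounded to 4 significant digits, in the printout — each numeric step carries full float precision at each step. Every reported number receives exactly one rounding — derived quantities, which include four oxide percentages, the yield, glass mass, the totals, ignition loss, are recomputed at exact precision, as written in the problem or the answer, from the batch weights for 2668 g of glass.
Per-material ignition loss:
  Soda ash: 669.6 × 0.4120 = 275.9 g
  K2CO3: 710.1 × 0.3193 = 226.7 g
  Silica sand: 1200 × 0.002000 = 2.400 g
  Nepheline: 602.7 × 0.01600 = 9.643 g
Total LOI = 514.7 g
Glass = batch − LOI = 3182 − 514.7 = 2668 g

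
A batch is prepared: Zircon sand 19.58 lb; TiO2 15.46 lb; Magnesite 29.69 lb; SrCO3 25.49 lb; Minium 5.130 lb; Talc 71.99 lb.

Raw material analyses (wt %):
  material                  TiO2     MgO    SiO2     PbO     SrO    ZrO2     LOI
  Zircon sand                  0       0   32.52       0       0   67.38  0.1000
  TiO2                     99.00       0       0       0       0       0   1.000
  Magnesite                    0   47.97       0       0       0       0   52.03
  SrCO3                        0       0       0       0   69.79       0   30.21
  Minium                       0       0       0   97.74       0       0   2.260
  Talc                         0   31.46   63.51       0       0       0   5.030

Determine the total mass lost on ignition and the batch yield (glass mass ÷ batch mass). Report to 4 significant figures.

LOI loss = 27.06 lb; glass = 140.3 lb; yield = 83.83%

Working values are displayed, with 4-significant-digit rounding, as written — the whole derivation keeps full float precision all the way through — every reported number is rounded a single time — the derived quantities, which include yield, totals, six oxide percentages, LOI, net glass mass, are recomputed in full float precision, as given in problem or answer, from the weighed amounts per 140.3 lb of glass.
Each material's LOI contribution:
  Zircon sand: 19.58 × 0.001000 = 0.01958 lb
  TiO2: 15.46 × 0.01000 = 0.1546 lb
  Magnesite: 29.69 × 0.5203 = 15.45 lb
  SrCO3: 25.49 × 0.3021 = 7.701 lb
  Minium: 5.130 × 0.02260 = 0.1159 lb
  Talc: 71.99 × 0.05030 = 3.621 lb
Total LOI = 27.06 lb
Glass = batch − LOI = 167.3 − 27.06 = 140.3 lb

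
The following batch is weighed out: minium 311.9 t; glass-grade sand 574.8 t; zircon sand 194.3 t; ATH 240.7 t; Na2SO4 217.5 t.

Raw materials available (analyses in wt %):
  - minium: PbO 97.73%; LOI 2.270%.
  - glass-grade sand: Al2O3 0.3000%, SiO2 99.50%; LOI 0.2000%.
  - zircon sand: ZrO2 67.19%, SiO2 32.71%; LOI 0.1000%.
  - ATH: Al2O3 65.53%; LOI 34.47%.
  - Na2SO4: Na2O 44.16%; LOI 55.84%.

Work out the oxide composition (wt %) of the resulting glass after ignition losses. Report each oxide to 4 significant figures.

All arithmetic carries exact precision through the solve — rounding to four significant figures governs each in-between result as printed — each reported value takes just one rounding — the derived quantities (totals, glass mass, LOI, the five compositions, the yield) are re-derived in full float precision using the weight values at 1326 t of glass, precisely as stated by either problem or answer.
Mass of each oxide from the mix:
  ZrO2: 194.3·0.6719 = 130.6 t
  Na2O: 217.5·0.4416 = 96.05 t
  Al2O3: 574.8·0.003000 + 240.7·0.6553 = 159.5 t
  PbO: 311.9·0.9773 = 304.8 t
  SiO2: 574.8·0.9950 + 194.3·0.3271 = 635.5 t
LOI: 311.9·0.02270 + 574.8·0.002000 + 194.3·0.001000 + 240.7·0.3447 + 217.5·0.5584 = 212.8 t
Net of LOI, the glass mass = 1539 − 212.8 = 1326 t (matching Σ of the oxides)
oxide / glass × 100 gives the wt %

Glass mass = 1326 t (batch 1539 − LOI 212.8).
Composition: ZrO2 9.843%, Na2O 7.242%, Al2O3 12.02%, PbO 22.98%, SiO2 47.91%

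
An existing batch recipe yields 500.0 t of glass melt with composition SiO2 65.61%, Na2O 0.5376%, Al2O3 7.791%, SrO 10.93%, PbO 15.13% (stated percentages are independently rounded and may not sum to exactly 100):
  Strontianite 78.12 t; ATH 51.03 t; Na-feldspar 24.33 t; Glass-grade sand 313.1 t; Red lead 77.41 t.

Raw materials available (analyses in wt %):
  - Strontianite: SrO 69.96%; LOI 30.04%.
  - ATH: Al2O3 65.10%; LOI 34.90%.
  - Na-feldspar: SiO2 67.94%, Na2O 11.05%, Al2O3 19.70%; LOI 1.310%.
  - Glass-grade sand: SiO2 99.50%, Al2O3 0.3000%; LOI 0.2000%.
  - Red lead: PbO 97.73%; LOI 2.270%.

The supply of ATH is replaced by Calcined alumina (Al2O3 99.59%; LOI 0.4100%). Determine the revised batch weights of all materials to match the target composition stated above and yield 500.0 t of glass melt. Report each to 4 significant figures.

Working values are shown rounded off to 4 significant digits across the worked steps. All internal work holds full float precision in all steps — every reported figure is rounded a single time. Derived quantities (totals, yield, LOI, the five compositions, glass mass) are carried at full precision from the weighed amounts at 500.0 t of glass as given in problem or answer.
Target masses of each oxide per 500.0 t glass melt:
  SiO2: 65.61% × 500.0 = 328.0 t
  Na2O: 0.5376% × 500.0 = 2.688 t
  Al2O3: 7.791% × 500.0 = 38.96 t
  SrO: 10.93% × 500.0 = 54.65 t
  PbO: 15.13% × 500.0 = 75.65 t
Checking each oxide sum with the batch weights as given, versus the basis set out (target by target, the sums agree given rounding of the digits):
  SiO2: 24.33·0.6794 + 313.1·0.9950 = 328.1 t (target 328.0 t)
  Na2O: 24.33·0.1105 = 2.688 t (target 2.688 t)
  Al2O3: 33.36·0.9959 + 24.33·0.1970 + 313.1·0.003000 = 38.96 t (target 38.96 t)
  SrO: 78.12·0.6996 = 54.65 t (target 54.65 t)
  PbO: 77.41·0.9773 = 75.65 t (target 75.65 t)
Glass mass check: batch total minus LOI = 500.0 t (the targets, summed, come to 500.0 t; versus the stated basis of 500.0 t — deltas are rounding alone).
Batch total: Σ batch = 526.3 t; the LOI term Σ batch·LOI equals 26.31 t; yield, glass over the total, = 95.00%.

Revised batch per 500.0 t glass melt:
  Strontianite: 78.12 t
  Calcined alumina: 33.36 t
  Na-feldspar: 24.33 t
  Glass-grade sand: 313.1 t
  Red lead: 77.41 t
Total batch = 526.3 t; LOI loss = 26.31 t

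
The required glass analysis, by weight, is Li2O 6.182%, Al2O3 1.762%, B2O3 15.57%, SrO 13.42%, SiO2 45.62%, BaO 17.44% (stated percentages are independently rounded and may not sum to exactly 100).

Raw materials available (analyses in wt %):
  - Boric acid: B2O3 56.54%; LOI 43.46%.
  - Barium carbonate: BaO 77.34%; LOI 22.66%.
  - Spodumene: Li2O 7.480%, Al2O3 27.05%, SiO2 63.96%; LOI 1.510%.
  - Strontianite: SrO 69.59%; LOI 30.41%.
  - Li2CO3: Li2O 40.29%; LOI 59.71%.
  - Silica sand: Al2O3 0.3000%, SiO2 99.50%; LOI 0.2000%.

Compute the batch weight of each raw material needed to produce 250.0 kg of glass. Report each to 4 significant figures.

Intermediates are printed (rounded to four significant figures) in the printout; the whole derivation runs at full float precision through the solve; each reported value is rounded just once. Derived quantities, which include yield, six oxide percentages, glass mass, the totals, ignition loss, are re-derived at full precision, as quoted within the question or the answer, starting from the weights for 250.0 kg of glass.
Oxide-by-oxide targets in 250.0 kg glass:
  Li2O: 6.182% × 250.0 = 15.46 kg
  Al2O3: 1.762% × 250.0 = 4.405 kg
  B2O3: 15.57% × 250.0 = 38.92 kg
  SrO: 13.42% × 250.0 = 33.55 kg
  SiO2: 45.62% × 250.0 = 114.0 kg
  BaO: 17.44% × 250.0 = 43.60 kg
A balance pass over the oxides, working from each reported weight, against the basis in use (sum by sum, the targets are met exact up to rounding of places):
  Li2O: 15.12·0.07480 + 35.55·0.4029 = 15.45 kg (target 15.46 kg)
  Al2O3: 15.12·0.2705 + 104.9·0.003000 = 4.405 kg (target 4.405 kg)
  B2O3: 68.85·0.5654 = 38.93 kg (target 38.92 kg)
  SrO: 48.21·0.6959 = 33.55 kg (target 33.55 kg)
  SiO2: 15.12·0.6396 + 104.9·0.9950 = 114.0 kg (target 114.0 kg)
  BaO: 56.37·0.7734 = 43.60 kg (target 43.60 kg)
Consistency of the glass mass: Σ batch − LOI loss = 250.0 kg (the Σ of target masses is 250.0 kg; against the stated basis, 250.0 kg — rounding explains the deltas).
Whole-batch sum: Σ batch = 329.0 kg; loss to ignition Σ batch·LOI = 79.02 kg; yield, glass over the total, = 75.98%.

Batch per 250.0 kg glass:
  Boric acid: 68.85 kg
  Barium carbonate: 56.37 kg
  Spodumene: 15.12 kg
  Strontianite: 48.21 kg
  Li2CO3: 35.55 kg
  Silica sand: 104.9 kg
Total batch = 329.0 kg; LOI loss = 79.02 kg; yield = 75.98%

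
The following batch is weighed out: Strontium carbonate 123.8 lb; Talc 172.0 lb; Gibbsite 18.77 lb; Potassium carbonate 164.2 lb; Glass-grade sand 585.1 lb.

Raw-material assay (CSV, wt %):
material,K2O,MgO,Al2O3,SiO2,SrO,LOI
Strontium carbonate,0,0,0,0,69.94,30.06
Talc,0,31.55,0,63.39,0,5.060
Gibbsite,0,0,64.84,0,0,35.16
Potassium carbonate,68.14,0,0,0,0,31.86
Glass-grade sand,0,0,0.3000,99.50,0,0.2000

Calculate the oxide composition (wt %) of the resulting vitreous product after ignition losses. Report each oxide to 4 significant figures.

Glass mass = 957.9 lb (batch 1064 − LOI 106.0).
Composition: K2O 11.68%, MgO 5.665%, Al2O3 1.454%, SiO2 72.16%, SrO 9.039%

Each numeric step carries full float precision at each step — values along the way are displayed, with 4-significant-digit rounding, across the worked steps. Exactly one rounding goes into each reported number; derived quantities, which include five oxide percentages, glass mass, totals, ignition loss, the yield, are carried at full precision, as quoted within the question or the answer, starting from the weights per 957.9 lb of glass.
Oxide masses out of the charge:
  K2O: 164.2·0.6814 = 111.9 lb
  MgO: 172.0·0.3155 = 54.27 lb
  Al2O3: 18.77·0.6484 + 585.1·0.003000 = 13.93 lb
  SiO2: 172.0·0.6339 + 585.1·0.9950 = 691.2 lb
  SrO: 123.8·0.6994 = 86.59 lb
LOI: 123.8·0.3006 + 172.0·0.05060 + 18.77·0.3516 + 164.2·0.3186 + 585.1·0.002000 = 106.0 lb
Resulting glass, batch − LOI: 1064 − 106.0 = 957.9 lb (= the summed oxide contributions)
wt % = 100 × oxide mass / glass mass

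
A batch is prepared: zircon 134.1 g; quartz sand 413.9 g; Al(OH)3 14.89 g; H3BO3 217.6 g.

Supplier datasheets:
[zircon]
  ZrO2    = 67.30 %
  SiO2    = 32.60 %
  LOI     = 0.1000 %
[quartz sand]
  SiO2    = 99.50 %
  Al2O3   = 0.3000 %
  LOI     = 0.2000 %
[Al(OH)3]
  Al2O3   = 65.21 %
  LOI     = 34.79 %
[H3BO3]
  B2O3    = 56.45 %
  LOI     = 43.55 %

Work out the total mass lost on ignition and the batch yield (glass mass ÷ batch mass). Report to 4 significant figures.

LOI loss = 100.9 g; glass = 679.6 g; yield = 87.07%

Values along the way are printed, rounded to 4 significant figures, in the printout — exact precision is held through every step; exactly one rounding lands on each reported result; derived quantities, including ignition loss, net glass mass, the four compositions, totals, the yield, are recomputed starting from the weights for 679.6 g of glass in full float precision, precisely as stated by the problem or the answer.
Per-material ignition loss:
  zircon: 134.1 × 0.001000 = 0.1341 g
  quartz sand: 413.9 × 0.002000 = 0.8278 g
  Al(OH)3: 14.89 × 0.3479 = 5.180 g
  H3BO3: 217.6 × 0.4355 = 94.76 g
Total LOI = 100.9 g
Glass = batch − LOI = 780.5 − 100.9 = 679.6 g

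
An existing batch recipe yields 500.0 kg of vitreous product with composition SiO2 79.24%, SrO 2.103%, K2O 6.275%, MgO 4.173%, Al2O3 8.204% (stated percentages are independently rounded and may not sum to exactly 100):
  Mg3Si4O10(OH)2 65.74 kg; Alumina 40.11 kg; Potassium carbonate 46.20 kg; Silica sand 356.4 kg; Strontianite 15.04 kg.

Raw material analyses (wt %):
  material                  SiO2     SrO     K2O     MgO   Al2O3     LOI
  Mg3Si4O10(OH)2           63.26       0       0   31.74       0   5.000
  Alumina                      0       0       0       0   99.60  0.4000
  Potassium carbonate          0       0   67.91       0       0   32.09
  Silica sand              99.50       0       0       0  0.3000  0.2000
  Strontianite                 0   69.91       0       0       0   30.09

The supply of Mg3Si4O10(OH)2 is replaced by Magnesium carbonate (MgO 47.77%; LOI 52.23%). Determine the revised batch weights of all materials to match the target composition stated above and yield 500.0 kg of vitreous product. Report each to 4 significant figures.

Revised batch per 500.0 kg vitreous product:
  Magnesium carbonate: 43.68 kg
  Alumina: 39.99 kg
  Potassium carbonate: 46.20 kg
  Silica sand: 398.2 kg
  Strontianite: 15.04 kg
Total batch = 543.1 kg; LOI loss = 43.12 kg

Mid-chain values are displayed, with 4-significant-figure rounding, in the working; the whole derivation holds full float precision in all steps; each reported number is rounded just once — derived quantities are computed from the batch weights on 500.0 kg of glass in full precision (ignition loss, the five compositions, glass mass, the totals, the yield), as they appear in the problem or the answer.
Oxide mass targets, per 500.0 kg vitreous product:
  SiO2: 79.24% × 500.0 = 396.2 kg
  SrO: 2.103% × 500.0 = 10.52 kg
  K2O: 6.275% × 500.0 = 31.38 kg
  MgO: 4.173% × 500.0 = 20.86 kg
  Al2O3: 8.204% × 500.0 = 41.02 kg
Per-oxide balance check working from each reported weight, per the basis as stated (delivered sums recover each target given rounding of the digits):
  SiO2: 398.2·0.9950 = 396.2 kg (target 396.2 kg)
  SrO: 15.04·0.6991 = 10.51 kg (target 10.52 kg)
  K2O: 46.20·0.6791 = 31.37 kg (target 31.38 kg)
  MgO: 43.68·0.4777 = 20.87 kg (target 20.86 kg)
  Al2O3: 39.99·0.9960 + 398.2·0.003000 = 41.02 kg (target 41.02 kg)
Consistency of the glass mass: total charge less LOI = 500.0 kg (the Σ of target masses is 500.0 kg; stated basis 500.0 kg — deltas are rounding alone).
Adding the batch up: Σ batch = 543.1 kg; the LOI term Σ batch·LOI equals 43.12 kg; yield, glass over the total, = 92.06%.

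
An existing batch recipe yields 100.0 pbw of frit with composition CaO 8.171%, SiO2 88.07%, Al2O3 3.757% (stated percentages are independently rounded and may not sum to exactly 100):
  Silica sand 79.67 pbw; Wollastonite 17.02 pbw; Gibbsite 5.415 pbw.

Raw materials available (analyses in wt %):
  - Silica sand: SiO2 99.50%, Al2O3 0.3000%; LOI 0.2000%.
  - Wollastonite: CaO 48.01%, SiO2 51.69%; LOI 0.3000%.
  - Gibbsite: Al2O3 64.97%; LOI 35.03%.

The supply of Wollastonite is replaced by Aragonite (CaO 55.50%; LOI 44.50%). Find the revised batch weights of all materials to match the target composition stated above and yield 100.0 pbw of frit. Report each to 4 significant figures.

Revised batch per 100.0 pbw frit:
  Silica sand: 88.51 pbw
  Aragonite: 14.72 pbw
  Gibbsite: 5.374 pbw
Total batch = 108.6 pbw; LOI loss = 8.610 pbw

Values along the way are displayed (rounded to 4 significant digits) on the page — the working math maintains exact precision at all times; every reported figure includes exactly one rounding — all derived quantities (the three compositions, ignition loss, the totals, the yield, net glass mass) are recomputed at full float precision from the weighed amounts at 100.0 pbw of glass, as written in either problem or answer.
Oxide mass targets, per 100.0 pbw frit:
  CaO: 8.171% × 100.0 = 8.171 pbw
  SiO2: 88.07% × 100.0 = 88.07 pbw
  Al2O3: 3.757% × 100.0 = 3.757 pbw
Balance tally, oxide-wise, per the reported batch figures, per the basis as stated (oxide sums agree with the targets once rounding is allowed for):
  CaO: 14.72·0.5550 = 8.170 pbw (target 8.171 pbw)
  SiO2: 88.51·0.9950 = 88.07 pbw (target 88.07 pbw)
  Al2O3: 88.51·0.003000 + 5.374·0.6497 = 3.757 pbw (target 3.757 pbw)
Glass-mass sanity pass: batch Σ − ignition loss = 99.99 pbw (the Σ of target masses is 100.0 pbw; basis as stated: 100.0 pbw — differing by rounding only).
Batch grand total — Σ batch = 108.6 pbw; loss to ignition Σ batch·LOI = 8.610 pbw; as yield: glass ÷ batch → 92.07%.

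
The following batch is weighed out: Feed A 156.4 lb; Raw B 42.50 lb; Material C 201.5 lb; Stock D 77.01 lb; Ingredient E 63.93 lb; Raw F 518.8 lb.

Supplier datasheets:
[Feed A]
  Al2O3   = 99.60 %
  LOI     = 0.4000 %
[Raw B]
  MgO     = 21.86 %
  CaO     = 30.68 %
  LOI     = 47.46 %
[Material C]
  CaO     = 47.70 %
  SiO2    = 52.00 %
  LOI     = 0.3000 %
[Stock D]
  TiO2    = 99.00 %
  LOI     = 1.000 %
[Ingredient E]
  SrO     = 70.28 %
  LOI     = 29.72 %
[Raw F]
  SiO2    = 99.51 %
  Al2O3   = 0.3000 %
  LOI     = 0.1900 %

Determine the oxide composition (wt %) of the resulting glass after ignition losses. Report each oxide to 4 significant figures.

Glass mass = 1018 lb (batch 1060 − LOI 42.16).
Composition: SrO 4.414%, MgO 0.9126%, CaO 10.72%, SiO2 61.01%, Al2O3 15.46%, TiO2 7.489%

All arithmetic runs at exact precision from start to finish — in-progress results are shown rounded off to 4 significant digits as written. Exactly one rounding is applied to every reported figure — the derived quantities, which include ignition loss, totals, glass mass, six oxide percentages, yield, are computed in full precision, as written in problem or answer, starting from the weights at 1018 lb of glass.
What the batch supplies per oxide:
  SrO: 63.93·0.7028 = 44.93 lb
  MgO: 42.50·0.2186 = 9.290 lb
  CaO: 42.50·0.3068 + 201.5·0.4770 = 109.2 lb
  SiO2: 201.5·0.5200 + 518.8·0.9951 = 621.0 lb
  Al2O3: 156.4·0.9960 + 518.8·0.003000 = 157.3 lb
  TiO2: 77.01·0.9900 = 76.24 lb
LOI: 156.4·0.004000 + 42.50·0.4746 + 201.5·0.003000 + 77.01·0.01000 + 63.93·0.2972 + 518.8·0.001900 = 42.16 lb
Glass = total batch minus LOI = 1060 − 42.16 = 1018 lb (consistent with Σ oxide mass)
wt %: oxide over glass, times 100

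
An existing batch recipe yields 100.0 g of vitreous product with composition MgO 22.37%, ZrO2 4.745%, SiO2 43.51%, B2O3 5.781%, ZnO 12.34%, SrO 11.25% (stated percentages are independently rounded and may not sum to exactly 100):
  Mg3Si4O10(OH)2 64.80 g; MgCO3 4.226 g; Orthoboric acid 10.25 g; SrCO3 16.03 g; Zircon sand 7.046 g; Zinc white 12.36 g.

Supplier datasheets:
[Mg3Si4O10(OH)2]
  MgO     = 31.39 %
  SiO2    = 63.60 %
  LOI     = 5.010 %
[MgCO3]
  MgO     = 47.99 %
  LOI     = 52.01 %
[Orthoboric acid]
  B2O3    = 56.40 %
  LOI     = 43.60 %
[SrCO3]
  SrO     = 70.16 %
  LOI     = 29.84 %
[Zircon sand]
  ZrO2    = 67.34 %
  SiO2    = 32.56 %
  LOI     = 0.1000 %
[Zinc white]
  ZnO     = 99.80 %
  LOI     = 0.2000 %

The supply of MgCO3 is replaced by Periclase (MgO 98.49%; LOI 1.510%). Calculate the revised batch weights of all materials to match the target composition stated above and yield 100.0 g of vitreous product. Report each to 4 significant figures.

Revised batch per 100.0 g vitreous product:
  Mg3Si4O10(OH)2: 64.80 g
  Periclase: 2.059 g
  Orthoboric acid: 10.25 g
  SrCO3: 16.03 g
  Zircon sand: 7.046 g
  Zinc white: 12.36 g
Total batch = 112.5 g; LOI loss = 12.56 g

Every computation holds full precision at all times — the intermediate values appear rounded to 4 significant digits across the worked steps. A single rounding completes every reported value; derived quantities (LOI, the yield, net glass mass, the totals, six oxide percentages) are rebuilt from the weighed amounts per 100.0 g of glass in full float precision exactly as printed in the problem or answer text.
The oxide mass targets at 100.0 g vitreous product:
  MgO: 22.37% × 100.0 = 22.37 g
  ZrO2: 4.745% × 100.0 = 4.745 g
  SiO2: 43.51% × 100.0 = 43.51 g
  B2O3: 5.781% × 100.0 = 5.781 g
  ZnO: 12.34% × 100.0 = 12.34 g
  SrO: 11.25% × 100.0 = 11.25 g
Checking each oxide sum working from each reported weight, at the basis given (oxide sums agree with the targets net of answer rounding effects):
  MgO: 64.80·0.3139 + 2.059·0.9849 = 22.37 g (target 22.37 g)
  ZrO2: 7.046·0.6734 = 4.745 g (target 4.745 g)
  SiO2: 64.80·0.6360 + 7.046·0.3256 = 43.51 g (target 43.51 g)
  B2O3: 10.25·0.5640 = 5.781 g (target 5.781 g)
  ZnO: 12.36·0.9980 = 12.34 g (target 12.34 g)
  SrO: 16.03·0.7016 = 11.25 g (target 11.25 g)
Mass balance on the glass: total batch − LOI = 99.98 g (summing oxide targets gives 100.0 g; with the basis standing at 100.0 g — any gap is answer rounding).
Summing the batch: Σ batch = 112.5 g; LOI removed, Σ of batch·LOI: 12.56 g; glass ÷ batch gives a yield of 88.84%.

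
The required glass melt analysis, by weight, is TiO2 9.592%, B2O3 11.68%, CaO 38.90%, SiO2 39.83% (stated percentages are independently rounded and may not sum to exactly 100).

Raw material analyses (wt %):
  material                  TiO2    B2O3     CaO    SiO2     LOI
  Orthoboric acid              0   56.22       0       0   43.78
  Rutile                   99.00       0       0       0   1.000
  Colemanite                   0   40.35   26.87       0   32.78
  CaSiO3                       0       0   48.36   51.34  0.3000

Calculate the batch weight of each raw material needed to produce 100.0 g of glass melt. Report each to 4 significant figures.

Batch per 100.0 g glass melt:
  Orthoboric acid: 17.08 g
  Rutile: 9.689 g
  Colemanite: 5.143 g
  CaSiO3: 77.58 g
Total batch = 109.5 g; LOI loss = 9.493 g; yield = 91.33%

The whole derivation runs at exact precision in all steps. The intermediate values are shown rounded to 4 significant digits at each printed step; each reported value carries a single rounding. All derived quantities (net glass mass, the yield, the four compositions, the totals, LOI) are recomputed in full precision using the weight values on 100.0 g of glass precisely as stated by question or answer.
Target oxide masses per 100.0 g glass melt:
  TiO2: 9.592% × 100.0 = 9.592 g
  B2O3: 11.68% × 100.0 = 11.68 g
  CaO: 38.90% × 100.0 = 38.90 g
  SiO2: 39.83% × 100.0 = 39.83 g
A balance pass over the oxides, applying the batch weights above, against the basis in use (each sum matches its target mass net of answer rounding effects):
  TiO2: 9.689·0.9900 = 9.592 g (target 9.592 g)
  B2O3: 17.08·0.5622 + 5.143·0.4035 = 11.68 g (target 11.68 g)
  CaO: 5.143·0.2687 + 77.58·0.4836 = 38.90 g (target 38.90 g)
  SiO2: 77.58·0.5134 = 39.83 g (target 39.83 g)
Glass-mass sanity pass: batch Σ − ignition loss = 100.0 g (oxide target masses add up to 100.0 g; against the stated basis, 100.0 g — rounding explains the deltas).
Whole-batch sum: Σ batch = 109.5 g; LOI loss = Σ batch·LOI = 9.493 g; yield = glass ÷ total batch = 91.33%.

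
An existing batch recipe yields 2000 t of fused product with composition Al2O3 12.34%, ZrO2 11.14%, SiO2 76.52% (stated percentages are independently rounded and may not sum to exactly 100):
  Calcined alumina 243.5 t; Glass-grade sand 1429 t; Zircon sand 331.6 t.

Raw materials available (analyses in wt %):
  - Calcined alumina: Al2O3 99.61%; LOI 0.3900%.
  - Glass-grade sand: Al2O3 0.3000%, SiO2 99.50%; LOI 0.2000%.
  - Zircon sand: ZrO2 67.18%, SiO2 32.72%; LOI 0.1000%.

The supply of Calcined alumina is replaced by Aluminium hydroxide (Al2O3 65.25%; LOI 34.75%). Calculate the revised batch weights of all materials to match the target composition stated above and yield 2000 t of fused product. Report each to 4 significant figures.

Revised batch per 2000 t fused product:
  Aluminium hydroxide: 371.7 t
  Glass-grade sand: 1429 t
  Zircon sand: 331.6 t
Total batch = 2132 t; LOI loss = 132.4 t

In-progress results are printed rounded off to 4 significant figures in the working. All arithmetic holds full precision through the solve; every reported number is rounded only once — derived quantities, including totals, LOI, glass mass, three oxide percentages, the yield, are carried using the weight values on 2000 t of glass at exact precision as written in problem or answer.
Per-oxide target masses for 2000 t fused product:
  Al2O3: 12.34% × 2000 = 246.8 t
  ZrO2: 11.14% × 2000 = 222.8 t
  SiO2: 76.52% × 2000 = 1530 t
Sums-versus-targets review from the weights as reported, on the stated basis (target by target, the sums agree up to rounding of the answer):
  Al2O3: 371.7·0.6525 + 1429·0.003000 = 246.8 t (target 246.8 t)
  ZrO2: 331.6·0.6718 = 222.8 t (target 222.8 t)
  SiO2: 1429·0.9950 + 331.6·0.3272 = 1530 t (target 1530 t)
Consistency of the glass mass: total batch − LOI = 2000 t (summing oxide targets gives 2000 t; with the basis standing at 2000 t — a pure rounding effect).
Summing the batch: Σ batch = 2132 t; LOI removed, Σ of batch·LOI: 132.4 t; yield: glass divided by total = 93.79%.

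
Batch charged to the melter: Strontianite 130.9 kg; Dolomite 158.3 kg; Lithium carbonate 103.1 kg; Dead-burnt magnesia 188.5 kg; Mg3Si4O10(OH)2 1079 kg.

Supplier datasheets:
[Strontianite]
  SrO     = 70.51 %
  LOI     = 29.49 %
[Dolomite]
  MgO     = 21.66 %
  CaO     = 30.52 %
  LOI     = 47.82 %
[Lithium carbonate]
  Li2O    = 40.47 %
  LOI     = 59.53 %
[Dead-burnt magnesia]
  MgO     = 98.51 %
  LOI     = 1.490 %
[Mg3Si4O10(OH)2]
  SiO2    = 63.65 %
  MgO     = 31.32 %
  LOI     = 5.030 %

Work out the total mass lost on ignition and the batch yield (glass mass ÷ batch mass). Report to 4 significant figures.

Full float precision is carried all the way through. Intermediates are displayed rounded off to 4 significant digits in the printout; each reported value is rounded once only — the derived quantities, including totals, five oxide percentages, yield, LOI, glass mass, are recomputed using the weight values at 1427 kg of glass at exact precision precisely as stated by problem or answer.
LOI of each material in turn:
  Strontianite: 130.9 × 0.2949 = 38.60 kg
  Dolomite: 158.3 × 0.4782 = 75.70 kg
  Lithium carbonate: 103.1 × 0.5953 = 61.38 kg
  Dead-burnt magnesia: 188.5 × 0.01490 = 2.809 kg
  Mg3Si4O10(OH)2: 1079 × 0.05030 = 54.27 kg
Total LOI = 232.8 kg
Glass = batch − LOI = 1660 − 232.8 = 1427 kg

LOI loss = 232.8 kg; glass = 1427 kg; yield = 85.98%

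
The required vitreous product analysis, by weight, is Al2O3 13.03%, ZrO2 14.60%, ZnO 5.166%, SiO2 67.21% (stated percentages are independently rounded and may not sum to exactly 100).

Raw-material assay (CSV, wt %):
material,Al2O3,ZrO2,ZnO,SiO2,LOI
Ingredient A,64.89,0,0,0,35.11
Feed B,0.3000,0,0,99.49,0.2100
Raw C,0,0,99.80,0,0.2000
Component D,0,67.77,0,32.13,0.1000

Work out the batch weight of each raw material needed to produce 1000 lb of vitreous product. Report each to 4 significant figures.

The intermediate values are displayed rounded to 4 significant figures — all internal work carries full float precision in every operation; every reported figure undergoes a single rounding. Derived quantities (the totals, LOI, the four compositions, yield, glass mass) are rebuilt from the weighed amounts per 1000 lb of glass at full float precision as given in the question or the answer.
Oxide-by-oxide targets in 1000 lb vitreous product:
  Al2O3: 13.03% × 1000 = 130.3 lb
  ZrO2: 14.60% × 1000 = 146.0 lb
  ZnO: 5.166% × 1000 = 51.66 lb
  SiO2: 67.21% × 1000 = 672.1 lb
Verifying the oxide balance working from each reported weight, under the basis named above (delivered sums recover each target given rounding of the digits):
  Al2O3: 198.0·0.6489 + 606.0·0.003000 = 130.3 lb (target 130.3 lb)
  ZrO2: 215.4·0.6777 = 146.0 lb (target 146.0 lb)
  ZnO: 51.76·0.9980 = 51.66 lb (target 51.66 lb)
  SiO2: 606.0·0.9949 + 215.4·0.3213 = 672.1 lb (target 672.1 lb)
Glass mass check: whole batch net of LOI = 1000 lb (oxide target masses add up to 1000 lb; basis as stated: 1000 lb — differing by rounding only).
Batch grand total — Σ batch = 1071 lb; ignition loss, Σ(batch × LOI) = 71.11 lb; yield, glass over the total, = 93.36%.

Batch per 1000 lb vitreous product:
  Ingredient A: 198.0 lb
  Feed B: 606.0 lb
  Raw C: 51.76 lb
  Component D: 215.4 lb
Total batch = 1071 lb; LOI loss = 71.11 lb; yield = 93.36%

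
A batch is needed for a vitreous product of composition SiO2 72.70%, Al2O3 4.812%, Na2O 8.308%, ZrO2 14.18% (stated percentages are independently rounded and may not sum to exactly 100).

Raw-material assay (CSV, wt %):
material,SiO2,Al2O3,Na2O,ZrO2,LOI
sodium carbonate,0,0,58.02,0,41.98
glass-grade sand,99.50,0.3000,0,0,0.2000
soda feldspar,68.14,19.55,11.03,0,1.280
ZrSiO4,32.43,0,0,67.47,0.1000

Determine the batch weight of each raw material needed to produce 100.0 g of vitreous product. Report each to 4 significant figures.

Batch per 100.0 g vitreous product:
  sodium carbonate: 9.785 g
  glass-grade sand: 49.88 g
  soda feldspar: 23.85 g
  ZrSiO4: 21.02 g
Total batch = 104.5 g; LOI loss = 4.534 g; yield = 95.66%

The working math maintains exact precision at all times; the intermediate values appear rounded to 4 significant figures between the steps. Each reported value is rounded once only. All derived quantities are computed in full float precision (glass mass, ignition loss, the yield, four oxide percentages, totals) from the weighed amounts at 100.0 g of glass as set out in the problem or the answer.
The oxide mass targets at 100.0 g vitreous product:
  SiO2: 72.70% × 100.0 = 72.70 g
  Al2O3: 4.812% × 100.0 = 4.812 g
  Na2O: 8.308% × 100.0 = 8.308 g
  ZrO2: 14.18% × 100.0 = 14.18 g
A balance pass over the oxides, on the weights just shown, versus the basis set out (delivered sums recover each target inside rounding margins):
  SiO2: 49.88·0.9950 + 23.85·0.6814 + 21.02·0.3243 = 72.70 g (target 72.70 g)
  Al2O3: 49.88·0.003000 + 23.85·0.1955 = 4.812 g (target 4.812 g)
  Na2O: 9.785·0.5802 + 23.85·0.1103 = 8.308 g (target 8.308 g)
  ZrO2: 21.02·0.6747 = 14.18 g (target 14.18 g)
Mass balance on the glass: total charge less LOI = 100.0 g (per-oxide target masses sum to 100.0 g; versus the stated basis of 100.0 g — gaps are rounding artifacts).
Summing the batch: Σ batch = 104.5 g; the LOI term Σ batch·LOI equals 4.534 g; as yield: glass ÷ batch → 95.66%.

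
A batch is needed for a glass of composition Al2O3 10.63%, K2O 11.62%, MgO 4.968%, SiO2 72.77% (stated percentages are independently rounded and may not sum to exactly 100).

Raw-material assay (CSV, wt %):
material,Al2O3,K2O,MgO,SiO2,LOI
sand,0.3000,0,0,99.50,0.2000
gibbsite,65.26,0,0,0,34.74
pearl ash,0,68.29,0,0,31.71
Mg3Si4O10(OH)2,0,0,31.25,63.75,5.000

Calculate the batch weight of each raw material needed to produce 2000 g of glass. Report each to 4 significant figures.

Batch per 2000 g glass:
  sand: 1259 g
  gibbsite: 320.0 g
  pearl ash: 340.3 g
  Mg3Si4O10(OH)2: 318.0 g
Total batch = 2237 g; LOI loss = 237.5 g; yield = 89.38%

All arithmetic holds full precision through the solve. Mid-chain values are displayed (rounded to 4 significant figures) on the page; a single rounding produces every reported figure — derived quantities, which include net glass mass, LOI, totals, the four compositions, yield, are carried at exact precision, as written in problem or answer, starting from the weights on 2000 g of glass.
The oxide mass targets at 2000 g glass:
  Al2O3: 10.63% × 2000 = 212.6 g
  K2O: 11.62% × 2000 = 232.4 g
  MgO: 4.968% × 2000 = 99.36 g
  SiO2: 72.77% × 2000 = 1455 g
Checking each oxide sum applying the batch weights above, relative to the basis at hand (summed amounts equal target values given rounding of the digits):
  Al2O3: 1259·0.003000 + 320.0·0.6526 = 212.6 g (target 212.6 g)
  K2O: 340.3·0.6829 = 232.4 g (target 232.4 g)
  MgO: 318.0·0.3125 = 99.38 g (target 99.36 g)
  SiO2: 1259·0.9950 + 318.0·0.6375 = 1455 g (target 1455 g)
Auditing the glass mass value: total charge less LOI = 2000 g (targets for the oxides total 2000 g; with the basis standing at 2000 g — any gap is answer rounding).
Batch total: Σ batch = 2237 g; ignition loss, Σ(batch × LOI) = 237.5 g; glass ÷ batch gives a yield of 89.38%.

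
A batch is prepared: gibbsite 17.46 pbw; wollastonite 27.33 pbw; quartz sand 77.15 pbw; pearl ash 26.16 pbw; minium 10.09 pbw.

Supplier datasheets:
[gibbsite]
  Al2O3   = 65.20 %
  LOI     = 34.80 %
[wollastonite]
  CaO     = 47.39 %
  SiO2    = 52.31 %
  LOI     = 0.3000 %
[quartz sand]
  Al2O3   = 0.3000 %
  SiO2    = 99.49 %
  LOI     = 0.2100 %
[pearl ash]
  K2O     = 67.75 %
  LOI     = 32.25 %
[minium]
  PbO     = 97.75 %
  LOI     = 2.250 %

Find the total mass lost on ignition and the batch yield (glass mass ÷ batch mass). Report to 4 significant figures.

LOI loss = 14.98 pbw; glass = 143.2 pbw; yield = 90.53%

In-progress results are shown, with 4-significant-figure rounding, alongside each step. All arithmetic keeps full precision at each step; each reported value is rounded once only. All derived quantities, including glass mass, the five compositions, totals, the yield, LOI, are re-derived from the weighed amounts per 143.2 pbw of glass at full precision, as quoted within the problem or answer text.
LOI of each material in turn:
  gibbsite: 17.46 × 0.3480 = 6.076 pbw
  wollastonite: 27.33 × 0.003000 = 0.08199 pbw
  quartz sand: 77.15 × 0.002100 = 0.1620 pbw
  pearl ash: 26.16 × 0.3225 = 8.437 pbw
  minium: 10.09 × 0.02250 = 0.2270 pbw
Total LOI = 14.98 pbw
Glass = batch − LOI = 158.2 − 14.98 = 143.2 pbw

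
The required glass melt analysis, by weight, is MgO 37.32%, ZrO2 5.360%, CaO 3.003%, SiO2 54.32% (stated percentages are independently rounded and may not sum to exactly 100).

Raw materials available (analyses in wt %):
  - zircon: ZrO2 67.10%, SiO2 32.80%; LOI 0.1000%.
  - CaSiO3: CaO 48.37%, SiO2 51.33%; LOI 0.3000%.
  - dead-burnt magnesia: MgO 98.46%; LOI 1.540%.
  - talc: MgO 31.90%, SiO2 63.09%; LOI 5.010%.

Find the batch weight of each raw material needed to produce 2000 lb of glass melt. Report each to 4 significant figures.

Batch per 2000 lb glass melt:
  zircon: 159.8 lb
  CaSiO3: 124.2 lb
  dead-burnt magnesia: 259.8 lb
  talc: 1538 lb
Total batch = 2082 lb; LOI loss = 81.59 lb; yield = 96.08%

Working values are displayed rounded off to 4 significant digits within the worked lines; each numeric step holds exact precision through every step — each reported value is rounded just once. The derived quantities, which include the four compositions, the totals, ignition loss, net glass mass, yield, are recomputed in exact precision, exactly as shown in the question or the answer, from the batch weights on 2000 lb of glass.
Oxide mass targets, per 2000 lb glass melt:
  MgO: 37.32% × 2000 = 746.4 lb
  ZrO2: 5.360% × 2000 = 107.2 lb
  CaO: 3.003% × 2000 = 60.06 lb
  SiO2: 54.32% × 2000 = 1086 lb
Oxide-by-oxide audit working from each reported weight, on the stated basis (oxide sums agree with the targets inside rounding margins):
  MgO: 259.8·0.9846 + 1538·0.3190 = 746.4 lb (target 746.4 lb)
  ZrO2: 159.8·0.6710 = 107.2 lb (target 107.2 lb)
  CaO: 124.2·0.4837 = 60.08 lb (target 60.06 lb)
  SiO2: 159.8·0.3280 + 124.2·0.5133 + 1538·0.6309 = 1086 lb (target 1086 lb)
Glass-mass sanity pass: the batch minus its LOI: 2000 lb (per-oxide target masses sum to 2000 lb; stated basis 2000 lb — deltas are rounding alone).
Whole-batch sum: Σ batch = 2082 lb; LOI loss = Σ batch·LOI = 81.59 lb; yield: glass divided by total = 96.08%.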